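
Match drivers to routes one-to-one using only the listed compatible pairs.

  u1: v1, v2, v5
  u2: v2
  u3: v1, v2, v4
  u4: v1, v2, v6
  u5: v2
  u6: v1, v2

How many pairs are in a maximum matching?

5

Unit-capacity flow: source→left, listed edges, right→sink; max matching = max flow.
Augmenting path u1→v1 (+1); matched 1.
Augmenting path u2→v2 (+1); matched 2.
Augmenting path u3→v4 (+1); matched 3.
Augmenting path u4→v6 (+1); matched 4.
Augmenting path u6→v1→u1→v5 (+1); matched 5.
No augmenting path remains; maximum matching = 5.
König certificate: {u1, u3, u4, u6, v2} is a vertex cover of size 5 (every listed pair touches it), so no matching can be larger.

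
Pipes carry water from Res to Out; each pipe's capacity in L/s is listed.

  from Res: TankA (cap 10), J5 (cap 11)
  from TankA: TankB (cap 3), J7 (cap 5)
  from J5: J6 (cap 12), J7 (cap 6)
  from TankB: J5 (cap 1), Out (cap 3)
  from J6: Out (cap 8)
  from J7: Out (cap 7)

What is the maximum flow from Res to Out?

Augment Res→TankA→TankB→Out: bottleneck 3, flow now 3.
Augment Res→TankA→J7→Out: bottleneck 5, flow now 8.
Augment Res→J5→J6→Out: bottleneck 8, flow now 16.
Augment Res→J5→J7→Out: bottleneck 2, flow now 18.
No augmenting path remains; maximum flow = 18.
In the residual graph, reachable from Res: {Res, TankA, J5, J6, J7}.
Min-cut edges: TankA→TankB (3), J6→Out (8), J7→Out (7); capacity 3 + 8 + 7 = 18.
This cut is saturated, so no flow can exceed 18.

18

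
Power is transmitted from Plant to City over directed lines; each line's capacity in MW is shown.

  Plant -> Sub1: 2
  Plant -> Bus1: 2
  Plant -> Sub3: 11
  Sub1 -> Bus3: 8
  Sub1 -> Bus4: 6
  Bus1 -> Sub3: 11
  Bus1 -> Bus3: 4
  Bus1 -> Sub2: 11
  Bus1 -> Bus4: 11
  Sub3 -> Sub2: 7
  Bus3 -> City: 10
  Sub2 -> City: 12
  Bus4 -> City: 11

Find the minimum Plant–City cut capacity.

11

Augment Plant→Sub1→Bus3→City: bottleneck 2, flow now 2.
Augment Plant→Bus1→Bus3→City: bottleneck 2, flow now 4.
Augment Plant→Sub3→Sub2→City: bottleneck 7, flow now 11.
No augmenting path remains; maximum flow = 11.
By max-flow min-cut, the minimum cut capacity equals the max flow.
In the residual graph, reachable from Plant: {Plant, Sub3}.
Min-cut edges: Plant→Sub1 (2), Plant→Bus1 (2), Sub3→Sub2 (7); capacity 2 + 2 + 7 = 11.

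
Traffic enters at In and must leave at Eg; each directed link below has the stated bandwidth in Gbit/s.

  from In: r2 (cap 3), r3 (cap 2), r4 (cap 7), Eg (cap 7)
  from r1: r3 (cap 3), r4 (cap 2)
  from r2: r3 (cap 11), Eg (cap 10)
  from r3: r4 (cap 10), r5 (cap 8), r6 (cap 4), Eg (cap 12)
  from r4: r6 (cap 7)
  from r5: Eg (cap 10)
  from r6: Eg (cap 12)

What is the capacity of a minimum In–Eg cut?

Augment In→Eg: bottleneck 7, flow now 7.
Augment In→r2→Eg: bottleneck 3, flow now 10.
Augment In→r3→Eg: bottleneck 2, flow now 12.
Augment In→r4→r6→Eg: bottleneck 7, flow now 19.
No augmenting path remains; maximum flow = 19.
By max-flow min-cut, the minimum cut capacity equals the max flow.
In the residual graph, reachable from In: {In}.
Min-cut edges: In→r2 (3), In→r3 (2), In→r4 (7), In→Eg (7); capacity 3 + 2 + 7 + 7 = 19.

19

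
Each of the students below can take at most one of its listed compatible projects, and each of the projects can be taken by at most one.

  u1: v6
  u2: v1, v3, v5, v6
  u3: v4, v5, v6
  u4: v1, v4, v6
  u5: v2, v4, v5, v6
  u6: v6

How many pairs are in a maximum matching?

5

Unit-capacity flow: source→left, listed edges, right→sink; max matching = max flow.
Augmenting path u1→v6 (+1); matched 1.
Augmenting path u2→v1 (+1); matched 2.
Augmenting path u3→v4 (+1); matched 3.
Augmenting path u5→v2 (+1); matched 4.
Augmenting path u4→v1→u2→v3 (+1); matched 5.
No augmenting path remains; maximum matching = 5.
König certificate: {u2, u3, u4, u5, v6} is a vertex cover of size 5 (every listed pair touches it), so no matching can be larger.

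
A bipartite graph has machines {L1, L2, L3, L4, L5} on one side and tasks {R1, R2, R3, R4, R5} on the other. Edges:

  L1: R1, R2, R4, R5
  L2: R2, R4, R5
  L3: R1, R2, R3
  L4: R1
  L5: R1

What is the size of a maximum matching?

4

Unit-capacity flow: source→left, listed edges, right→sink; max matching = max flow.
Augmenting path L1→R1 (+1); matched 1.
Augmenting path L2→R2 (+1); matched 2.
Augmenting path L3→R3 (+1); matched 3.
Augmenting path L4→R1→L1→R4 (+1); matched 4.
No augmenting path remains; maximum matching = 4.
König certificate: {L1, L2, L3, R1} is a vertex cover of size 4 (every listed pair touches it), so no matching can be larger.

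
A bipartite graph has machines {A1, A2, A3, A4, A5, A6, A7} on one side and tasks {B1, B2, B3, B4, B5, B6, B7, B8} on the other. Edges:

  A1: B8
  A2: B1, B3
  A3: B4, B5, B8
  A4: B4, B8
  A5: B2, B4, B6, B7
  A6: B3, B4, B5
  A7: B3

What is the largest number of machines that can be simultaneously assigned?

6

Unit-capacity flow: source→left, listed edges, right→sink; max matching = max flow.
Augmenting path A1→B8 (+1); matched 1.
Augmenting path A2→B1 (+1); matched 2.
Augmenting path A3→B4 (+1); matched 3.
Augmenting path A5→B2 (+1); matched 4.
Augmenting path A6→B3 (+1); matched 5.
Augmenting path A4→B4→A3→B5 (+1); matched 6.
No augmenting path remains; maximum matching = 6.
König certificate: {A2, A5, B3, B4, B5, B8} is a vertex cover of size 6 (every listed pair touches it), so no matching can be larger.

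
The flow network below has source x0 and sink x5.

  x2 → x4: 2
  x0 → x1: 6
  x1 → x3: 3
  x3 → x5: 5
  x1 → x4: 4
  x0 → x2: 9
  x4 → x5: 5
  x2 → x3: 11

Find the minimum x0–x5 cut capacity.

Augment x0→x1→x3→x5: bottleneck 3, flow now 3.
Augment x0→x1→x4→x5: bottleneck 3, flow now 6.
Augment x0→x2→x3→x5: bottleneck 2, flow now 8.
Augment x0→x2→x4→x5: bottleneck 2, flow now 10.
No augmenting path remains; maximum flow = 10.
By max-flow min-cut, the minimum cut capacity equals the max flow.
In the residual graph, reachable from x0: {x0, x1, x2, x3, x4}.
Min-cut edges: x3→x5 (5), x4→x5 (5); capacity 5 + 5 = 10.

10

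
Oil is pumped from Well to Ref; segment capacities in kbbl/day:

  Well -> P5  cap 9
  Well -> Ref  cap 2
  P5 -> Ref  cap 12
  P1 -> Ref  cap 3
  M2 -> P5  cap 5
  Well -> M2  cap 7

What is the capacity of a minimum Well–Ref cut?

Augment Well→Ref: bottleneck 2, flow now 2.
Augment Well→P5→Ref: bottleneck 9, flow now 11.
Augment Well→M2→P5→Ref: bottleneck 3, flow now 14.
No augmenting path remains; maximum flow = 14.
By max-flow min-cut, the minimum cut capacity equals the max flow.
In the residual graph, reachable from Well: {Well, M2, P5}.
Min-cut edges: Well→Ref (2), P5→Ref (12); capacity 2 + 12 = 14.

14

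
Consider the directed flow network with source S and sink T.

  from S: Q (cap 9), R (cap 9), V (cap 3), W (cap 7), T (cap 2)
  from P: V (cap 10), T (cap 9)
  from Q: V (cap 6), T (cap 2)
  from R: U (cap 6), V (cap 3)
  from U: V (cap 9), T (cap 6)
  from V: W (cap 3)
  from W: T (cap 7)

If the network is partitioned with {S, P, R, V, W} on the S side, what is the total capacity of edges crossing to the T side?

Edges leaving {S, P, R, V, W}: S→Q (9), S→T (2), P→T (9), R→U (6), W→T (7).
Cut capacity = 9 + 2 + 9 + 6 + 7 = 33.

33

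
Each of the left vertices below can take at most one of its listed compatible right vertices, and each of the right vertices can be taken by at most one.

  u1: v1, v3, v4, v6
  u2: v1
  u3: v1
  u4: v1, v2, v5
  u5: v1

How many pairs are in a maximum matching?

3

Unit-capacity flow: source→left, listed edges, right→sink; max matching = max flow.
Augmenting path u1→v1 (+1); matched 1.
Augmenting path u4→v2 (+1); matched 2.
Augmenting path u2→v1→u1→v3 (+1); matched 3.
No augmenting path remains; maximum matching = 3.
König certificate: {u1, u4, v1} is a vertex cover of size 3 (every listed pair touches it), so no matching can be larger.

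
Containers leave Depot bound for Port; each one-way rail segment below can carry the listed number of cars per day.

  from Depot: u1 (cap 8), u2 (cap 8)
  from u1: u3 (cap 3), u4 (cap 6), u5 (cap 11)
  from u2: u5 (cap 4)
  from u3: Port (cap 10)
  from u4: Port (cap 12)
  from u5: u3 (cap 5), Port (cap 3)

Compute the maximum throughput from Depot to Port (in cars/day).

12

Augment Depot→u1→u3→Port: bottleneck 3, flow now 3.
Augment Depot→u1→u4→Port: bottleneck 5, flow now 8.
Augment Depot→u2→u5→Port: bottleneck 3, flow now 11.
Augment Depot→u2→u5→u3→Port: bottleneck 1, flow now 12.
No augmenting path remains; maximum flow = 12.
In the residual graph, reachable from Depot: {Depot, u2}.
Min-cut edges: Depot→u1 (8), u2→u5 (4); capacity 8 + 4 = 12.
This cut is saturated, so no flow can exceed 12.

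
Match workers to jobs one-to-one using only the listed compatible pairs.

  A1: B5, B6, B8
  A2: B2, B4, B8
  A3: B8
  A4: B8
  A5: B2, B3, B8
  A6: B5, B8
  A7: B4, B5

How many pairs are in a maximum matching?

6

Unit-capacity flow: source→left, listed edges, right→sink; max matching = max flow.
Augmenting path A1→B5 (+1); matched 1.
Augmenting path A2→B2 (+1); matched 2.
Augmenting path A3→B8 (+1); matched 3.
Augmenting path A5→B3 (+1); matched 4.
Augmenting path A7→B4 (+1); matched 5.
Augmenting path A6→B5→A1→B6 (+1); matched 6.
No augmenting path remains; maximum matching = 6.
König certificate: {A1, A2, A5, A6, A7, B8} is a vertex cover of size 6 (every listed pair touches it), so no matching can be larger.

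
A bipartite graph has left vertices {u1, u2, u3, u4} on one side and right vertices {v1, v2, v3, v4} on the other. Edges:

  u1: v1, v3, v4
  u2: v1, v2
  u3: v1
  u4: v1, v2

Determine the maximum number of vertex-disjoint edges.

Unit-capacity flow: source→left, listed edges, right→sink; max matching = max flow.
Augmenting path u1→v1 (+1); matched 1.
Augmenting path u2→v2 (+1); matched 2.
Augmenting path u3→v1→u1→v3 (+1); matched 3.
No augmenting path remains; maximum matching = 3.
König certificate: {u1, v1, v2} is a vertex cover of size 3 (every listed pair touches it), so no matching can be larger.

3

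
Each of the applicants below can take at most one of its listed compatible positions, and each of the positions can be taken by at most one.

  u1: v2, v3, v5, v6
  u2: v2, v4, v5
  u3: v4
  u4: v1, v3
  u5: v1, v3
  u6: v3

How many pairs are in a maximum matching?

Unit-capacity flow: source→left, listed edges, right→sink; max matching = max flow.
Augmenting path u1→v2 (+1); matched 1.
Augmenting path u2→v4 (+1); matched 2.
Augmenting path u4→v1 (+1); matched 3.
Augmenting path u5→v3 (+1); matched 4.
Augmenting path u3→v4→u2→v5 (+1); matched 5.
No augmenting path remains; maximum matching = 5.
König certificate: {u1, u2, u3, v1, v3} is a vertex cover of size 5 (every listed pair touches it), so no matching can be larger.

5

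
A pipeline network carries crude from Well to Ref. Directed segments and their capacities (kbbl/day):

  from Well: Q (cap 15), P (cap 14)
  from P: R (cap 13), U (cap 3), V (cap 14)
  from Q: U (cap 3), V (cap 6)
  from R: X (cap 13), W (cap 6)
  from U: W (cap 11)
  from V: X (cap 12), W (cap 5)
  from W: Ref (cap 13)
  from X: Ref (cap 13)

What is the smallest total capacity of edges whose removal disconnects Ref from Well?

23

Augment Well→P→R→W→Ref: bottleneck 6, flow now 6.
Augment Well→P→R→X→Ref: bottleneck 7, flow now 13.
Augment Well→P→U→W→Ref: bottleneck 1, flow now 14.
Augment Well→Q→U→W→Ref: bottleneck 3, flow now 17.
Augment Well→Q→V→W→Ref: bottleneck 3, flow now 20.
Augment Well→Q→V→X→Ref: bottleneck 3, flow now 23.
No augmenting path remains; maximum flow = 23.
By max-flow min-cut, the minimum cut capacity equals the max flow.
In the residual graph, reachable from Well: {Well, Q}.
Min-cut edges: Well→P (14), Q→U (3), Q→V (6); capacity 14 + 3 + 6 = 23.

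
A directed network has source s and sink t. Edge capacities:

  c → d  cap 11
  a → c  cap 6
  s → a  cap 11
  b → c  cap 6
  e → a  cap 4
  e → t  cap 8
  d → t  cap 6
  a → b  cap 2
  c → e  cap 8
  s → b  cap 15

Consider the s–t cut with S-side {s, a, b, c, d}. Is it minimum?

No — its capacity is 14, but the minimum cut has capacity 12.

Given cut capacity: 8 + 6 = 14.
Augment s→a→c→d→t: bottleneck 6, flow now 6.
Augment s→b→c→e→t: bottleneck 6, flow now 12.
No augmenting path remains; maximum flow = 12.
In the residual graph, reachable from s: {s, a, b}.
Min-cut edges: a→c (6), b→c (6); capacity 6 + 6 = 12.
Cut capacity 14 exceeds the max flow 12, so it is not minimum.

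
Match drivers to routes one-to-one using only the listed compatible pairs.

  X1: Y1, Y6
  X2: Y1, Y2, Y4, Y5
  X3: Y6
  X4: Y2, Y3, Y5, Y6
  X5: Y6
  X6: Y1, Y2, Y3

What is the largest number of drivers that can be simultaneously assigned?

5

Unit-capacity flow: source→left, listed edges, right→sink; max matching = max flow.
Augmenting path X1→Y1 (+1); matched 1.
Augmenting path X2→Y2 (+1); matched 2.
Augmenting path X3→Y6 (+1); matched 3.
Augmenting path X4→Y3 (+1); matched 4.
Augmenting path X6→Y2→X2→Y4 (+1); matched 5.
No augmenting path remains; maximum matching = 5.
König certificate: {X1, X2, X4, X6, Y6} is a vertex cover of size 5 (every listed pair touches it), so no matching can be larger.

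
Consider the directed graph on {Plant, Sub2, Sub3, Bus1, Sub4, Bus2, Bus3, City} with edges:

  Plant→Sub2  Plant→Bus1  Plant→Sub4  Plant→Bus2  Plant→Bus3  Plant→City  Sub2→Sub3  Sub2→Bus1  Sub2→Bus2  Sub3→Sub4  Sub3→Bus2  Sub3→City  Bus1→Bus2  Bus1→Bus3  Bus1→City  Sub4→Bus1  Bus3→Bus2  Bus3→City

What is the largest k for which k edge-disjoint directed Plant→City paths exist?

Assign every edge capacity 1; by Menger, the answer equals the max flow.
Path Plant→City (+1); total 1.
Path Plant→Bus1→City (+1); total 2.
Path Plant→Bus3→City (+1); total 3.
Path Plant→Sub2→Sub3→City (+1); total 4.
No residual Plant→City path; max flow = 4.
Certifying cut of size 4: {Bus1→City, Bus3→City, Plant→City, Plant→Sub2}.

4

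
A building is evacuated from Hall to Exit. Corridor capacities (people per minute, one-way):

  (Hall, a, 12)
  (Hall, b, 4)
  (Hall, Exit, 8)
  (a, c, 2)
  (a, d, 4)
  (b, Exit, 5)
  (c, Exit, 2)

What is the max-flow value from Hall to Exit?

Augment Hall→Exit: bottleneck 8, flow now 8.
Augment Hall→b→Exit: bottleneck 4, flow now 12.
Augment Hall→a→c→Exit: bottleneck 2, flow now 14.
No augmenting path remains; maximum flow = 14.
In the residual graph, reachable from Hall: {Hall, a, d}.
Min-cut edges: Hall→b (4), Hall→Exit (8), a→c (2); capacity 4 + 8 + 2 = 14.
This cut is saturated, so no flow can exceed 14.

14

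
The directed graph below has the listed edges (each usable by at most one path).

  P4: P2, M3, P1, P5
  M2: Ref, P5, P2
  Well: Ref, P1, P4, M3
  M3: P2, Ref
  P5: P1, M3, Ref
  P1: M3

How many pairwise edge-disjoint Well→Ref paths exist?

3

Assign every edge capacity 1; by Menger, the answer equals the max flow.
Path Well→Ref (+1); total 1.
Path Well→M3→Ref (+1); total 2.
Path Well→P4→P5→Ref (+1); total 3.
No residual Well→Ref path; max flow = 3.
Certifying cut of size 3: {M3→Ref, Well→P4, Well→Ref}.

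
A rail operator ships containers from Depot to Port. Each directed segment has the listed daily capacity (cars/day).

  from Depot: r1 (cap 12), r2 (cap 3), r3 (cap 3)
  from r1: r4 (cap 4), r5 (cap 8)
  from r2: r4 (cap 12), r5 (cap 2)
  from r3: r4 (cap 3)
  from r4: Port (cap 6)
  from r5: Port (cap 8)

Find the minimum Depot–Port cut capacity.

14

Augment Depot→r1→r4→Port: bottleneck 4, flow now 4.
Augment Depot→r1→r5→Port: bottleneck 8, flow now 12.
Augment Depot→r2→r4→Port: bottleneck 2, flow now 14.
No augmenting path remains; maximum flow = 14.
By max-flow min-cut, the minimum cut capacity equals the max flow.
In the residual graph, reachable from Depot: {Depot, r1, r2, r3, r4, r5}.
Min-cut edges: r4→Port (6), r5→Port (8); capacity 6 + 8 = 14.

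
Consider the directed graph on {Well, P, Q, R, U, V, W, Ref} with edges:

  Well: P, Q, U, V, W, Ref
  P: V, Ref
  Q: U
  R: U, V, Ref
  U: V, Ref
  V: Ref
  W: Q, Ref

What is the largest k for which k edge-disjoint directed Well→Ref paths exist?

Assign every edge capacity 1; by Menger, the answer equals the max flow.
Path Well→Ref (+1); total 1.
Path Well→P→Ref (+1); total 2.
Path Well→U→Ref (+1); total 3.
Path Well→V→Ref (+1); total 4.
Path Well→W→Ref (+1); total 5.
No residual Well→Ref path; max flow = 5.
Certifying cut of size 5: {U→Ref, V→Ref, Well→P, Well→Ref, Well→W}.

5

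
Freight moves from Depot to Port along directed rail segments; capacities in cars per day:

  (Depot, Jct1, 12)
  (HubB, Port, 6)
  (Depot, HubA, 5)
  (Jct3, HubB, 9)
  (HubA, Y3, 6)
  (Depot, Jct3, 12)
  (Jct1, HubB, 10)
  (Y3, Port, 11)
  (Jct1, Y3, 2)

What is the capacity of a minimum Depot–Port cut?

Augment Depot→Jct1→Y3→Port: bottleneck 2, flow now 2.
Augment Depot→Jct1→HubB→Port: bottleneck 6, flow now 8.
Augment Depot→HubA→Y3→Port: bottleneck 5, flow now 13.
No augmenting path remains; maximum flow = 13.
By max-flow min-cut, the minimum cut capacity equals the max flow.
In the residual graph, reachable from Depot: {Depot, Jct1, Jct3, HubB}.
Min-cut edges: Depot→HubA (5), Jct1→Y3 (2), HubB→Port (6); capacity 5 + 2 + 6 = 13.

13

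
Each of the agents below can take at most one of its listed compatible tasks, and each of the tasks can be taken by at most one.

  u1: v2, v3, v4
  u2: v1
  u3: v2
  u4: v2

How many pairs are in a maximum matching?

3

Unit-capacity flow: source→left, listed edges, right→sink; max matching = max flow.
Augmenting path u1→v2 (+1); matched 1.
Augmenting path u2→v1 (+1); matched 2.
Augmenting path u3→v2→u1→v3 (+1); matched 3.
No augmenting path remains; maximum matching = 3.
König certificate: {u1, u2, v2} is a vertex cover of size 3 (every listed pair touches it), so no matching can be larger.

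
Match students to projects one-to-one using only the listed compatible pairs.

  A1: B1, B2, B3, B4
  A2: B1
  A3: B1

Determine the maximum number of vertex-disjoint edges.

Unit-capacity flow: source→left, listed edges, right→sink; max matching = max flow.
Augmenting path A1→B1 (+1); matched 1.
Augmenting path A2→B1→A1→B2 (+1); matched 2.
No augmenting path remains; maximum matching = 2.
König certificate: {A1, B1} is a vertex cover of size 2 (every listed pair touches it), so no matching can be larger.

2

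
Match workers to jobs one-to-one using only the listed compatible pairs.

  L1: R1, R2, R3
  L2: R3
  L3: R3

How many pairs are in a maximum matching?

2

Unit-capacity flow: source→left, listed edges, right→sink; max matching = max flow.
Augmenting path L1→R1 (+1); matched 1.
Augmenting path L2→R3 (+1); matched 2.
No augmenting path remains; maximum matching = 2.
König certificate: {L1, R3} is a vertex cover of size 2 (every listed pair touches it), so no matching can be larger.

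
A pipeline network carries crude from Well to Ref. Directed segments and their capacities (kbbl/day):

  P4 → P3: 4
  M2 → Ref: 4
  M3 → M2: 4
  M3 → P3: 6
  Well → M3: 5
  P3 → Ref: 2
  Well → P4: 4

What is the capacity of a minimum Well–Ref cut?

6

Augment Well→M3→M2→Ref: bottleneck 4, flow now 4.
Augment Well→M3→P3→Ref: bottleneck 1, flow now 5.
Augment Well→P4→P3→Ref: bottleneck 1, flow now 6.
No augmenting path remains; maximum flow = 6.
By max-flow min-cut, the minimum cut capacity equals the max flow.
In the residual graph, reachable from Well: {Well, M3, P4, P3}.
Min-cut edges: M3→M2 (4), P3→Ref (2); capacity 4 + 2 = 6.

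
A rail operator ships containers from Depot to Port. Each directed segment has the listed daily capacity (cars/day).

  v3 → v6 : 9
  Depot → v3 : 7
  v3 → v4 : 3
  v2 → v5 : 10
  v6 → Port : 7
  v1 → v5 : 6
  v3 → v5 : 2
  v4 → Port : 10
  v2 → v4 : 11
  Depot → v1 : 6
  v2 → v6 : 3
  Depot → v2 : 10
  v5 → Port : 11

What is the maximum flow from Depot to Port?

23

Augment Depot→v1→v5→Port: bottleneck 6, flow now 6.
Augment Depot→v2→v4→Port: bottleneck 10, flow now 16.
Augment Depot→v3→v5→Port: bottleneck 2, flow now 18.
Augment Depot→v3→v6→Port: bottleneck 5, flow now 23.
No augmenting path remains; maximum flow = 23.
In the residual graph, reachable from Depot: {Depot}.
Min-cut edges: Depot→v1 (6), Depot→v2 (10), Depot→v3 (7); capacity 6 + 10 + 7 = 23.
This cut is saturated, so no flow can exceed 23.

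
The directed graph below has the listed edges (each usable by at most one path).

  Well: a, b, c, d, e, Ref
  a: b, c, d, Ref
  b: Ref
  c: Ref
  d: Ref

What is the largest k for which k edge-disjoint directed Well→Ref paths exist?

5

Assign every edge capacity 1; by Menger, the answer equals the max flow.
Path Well→Ref (+1); total 1.
Path Well→a→Ref (+1); total 2.
Path Well→b→Ref (+1); total 3.
Path Well→c→Ref (+1); total 4.
Path Well→d→Ref (+1); total 5.
No residual Well→Ref path; max flow = 5.
Certifying cut of size 5: {Well→Ref, Well→a, Well→b, Well→c, Well→d}.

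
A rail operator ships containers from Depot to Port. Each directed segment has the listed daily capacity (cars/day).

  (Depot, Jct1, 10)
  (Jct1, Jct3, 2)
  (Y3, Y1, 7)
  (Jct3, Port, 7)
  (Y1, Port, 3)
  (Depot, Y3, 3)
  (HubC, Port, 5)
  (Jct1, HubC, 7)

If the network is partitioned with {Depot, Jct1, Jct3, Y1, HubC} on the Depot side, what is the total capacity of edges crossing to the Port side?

Edges leaving {Depot, Jct1, Jct3, Y1, HubC}: Depot→Y3 (3), Jct3→Port (7), Y1→Port (3), HubC→Port (5).
Cut capacity = 3 + 7 + 3 + 5 = 18.

18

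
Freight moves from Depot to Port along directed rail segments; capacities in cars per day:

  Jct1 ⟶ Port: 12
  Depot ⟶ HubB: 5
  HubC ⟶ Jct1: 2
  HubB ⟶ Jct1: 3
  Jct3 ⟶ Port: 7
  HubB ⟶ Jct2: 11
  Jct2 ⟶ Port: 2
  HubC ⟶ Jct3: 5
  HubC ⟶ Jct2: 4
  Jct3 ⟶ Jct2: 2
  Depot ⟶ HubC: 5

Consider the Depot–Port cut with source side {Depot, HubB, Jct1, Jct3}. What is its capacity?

Edges leaving {Depot, HubB, Jct1, Jct3}: Depot→HubC (5), HubB→Jct2 (11), Jct1→Port (12), Jct3→Jct2 (2), Jct3→Port (7).
Cut capacity = 5 + 11 + 12 + 2 + 7 = 37.

37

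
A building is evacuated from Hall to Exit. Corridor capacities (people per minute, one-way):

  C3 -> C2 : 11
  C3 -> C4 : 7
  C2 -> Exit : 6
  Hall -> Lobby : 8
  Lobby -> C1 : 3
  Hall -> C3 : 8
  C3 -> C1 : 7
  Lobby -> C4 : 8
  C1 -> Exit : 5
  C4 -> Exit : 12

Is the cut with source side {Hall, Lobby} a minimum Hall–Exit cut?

Given cut capacity: 8 + 8 + 3 = 19.
Augment Hall→Lobby→C4→Exit: bottleneck 8, flow now 8.
Augment Hall→C3→C2→Exit: bottleneck 6, flow now 14.
Augment Hall→C3→C4→Exit: bottleneck 2, flow now 16.
No augmenting path remains; maximum flow = 16.
In the residual graph, reachable from Hall: {Hall}.
Min-cut edges: Hall→Lobby (8), Hall→C3 (8); capacity 8 + 8 = 16.
Cut capacity 19 exceeds the max flow 16, so it is not minimum.

No — its capacity is 19, but the minimum cut has capacity 16.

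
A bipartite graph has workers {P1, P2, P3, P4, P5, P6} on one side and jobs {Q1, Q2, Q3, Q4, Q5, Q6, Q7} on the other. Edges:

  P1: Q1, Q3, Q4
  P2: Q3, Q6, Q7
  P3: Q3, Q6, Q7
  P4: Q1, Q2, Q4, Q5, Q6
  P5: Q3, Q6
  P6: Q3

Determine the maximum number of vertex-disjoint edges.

5

Unit-capacity flow: source→left, listed edges, right→sink; max matching = max flow.
Augmenting path P1→Q1 (+1); matched 1.
Augmenting path P2→Q3 (+1); matched 2.
Augmenting path P3→Q6 (+1); matched 3.
Augmenting path P4→Q2 (+1); matched 4.
Augmenting path P5→Q3→P2→Q7 (+1); matched 5.
No augmenting path remains; maximum matching = 5.
König certificate: {P1, P4, Q3, Q6, Q7} is a vertex cover of size 5 (every listed pair touches it), so no matching can be larger.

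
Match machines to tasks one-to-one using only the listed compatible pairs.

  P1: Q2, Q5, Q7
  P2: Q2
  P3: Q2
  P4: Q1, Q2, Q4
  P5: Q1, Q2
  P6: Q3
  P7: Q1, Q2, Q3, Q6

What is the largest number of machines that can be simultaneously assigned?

Unit-capacity flow: source→left, listed edges, right→sink; max matching = max flow.
Augmenting path P1→Q2 (+1); matched 1.
Augmenting path P4→Q1 (+1); matched 2.
Augmenting path P6→Q3 (+1); matched 3.
Augmenting path P7→Q6 (+1); matched 4.
Augmenting path P2→Q2→P1→Q5 (+1); matched 5.
Augmenting path P5→Q1→P4→Q4 (+1); matched 6.
No augmenting path remains; maximum matching = 6.
König certificate: {P1, P4, P5, P6, P7, Q2} is a vertex cover of size 6 (every listed pair touches it), so no matching can be larger.

6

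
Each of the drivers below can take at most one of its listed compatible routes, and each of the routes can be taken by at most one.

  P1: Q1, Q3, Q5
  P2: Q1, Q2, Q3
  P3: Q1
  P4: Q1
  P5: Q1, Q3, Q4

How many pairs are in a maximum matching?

Unit-capacity flow: source→left, listed edges, right→sink; max matching = max flow.
Augmenting path P1→Q1 (+1); matched 1.
Augmenting path P2→Q2 (+1); matched 2.
Augmenting path P5→Q3 (+1); matched 3.
Augmenting path P3→Q1→P1→Q5 (+1); matched 4.
No augmenting path remains; maximum matching = 4.
König certificate: {P1, P2, P5, Q1} is a vertex cover of size 4 (every listed pair touches it), so no matching can be larger.

4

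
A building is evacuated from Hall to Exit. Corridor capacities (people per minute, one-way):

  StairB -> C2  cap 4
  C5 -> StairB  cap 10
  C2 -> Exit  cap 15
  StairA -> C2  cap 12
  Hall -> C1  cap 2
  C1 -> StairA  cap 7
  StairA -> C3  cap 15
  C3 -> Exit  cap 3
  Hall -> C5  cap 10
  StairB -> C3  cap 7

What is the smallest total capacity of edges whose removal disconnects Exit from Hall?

9

Augment Hall→C1→StairA→C3→Exit: bottleneck 2, flow now 2.
Augment Hall→C5→StairB→C3→Exit: bottleneck 1, flow now 3.
Augment Hall→C5→StairB→C2→Exit: bottleneck 4, flow now 7.
Augment Hall→C5→StairB→C3→StairA→C2→Exit: bottleneck 2, flow now 9. (uses reverse residual edge)
No augmenting path remains; maximum flow = 9.
By max-flow min-cut, the minimum cut capacity equals the max flow.
In the residual graph, reachable from Hall: {Hall, C5, StairB, C3}.
Min-cut edges: Hall→C1 (2), StairB→C2 (4), C3→Exit (3); capacity 2 + 4 + 3 = 9.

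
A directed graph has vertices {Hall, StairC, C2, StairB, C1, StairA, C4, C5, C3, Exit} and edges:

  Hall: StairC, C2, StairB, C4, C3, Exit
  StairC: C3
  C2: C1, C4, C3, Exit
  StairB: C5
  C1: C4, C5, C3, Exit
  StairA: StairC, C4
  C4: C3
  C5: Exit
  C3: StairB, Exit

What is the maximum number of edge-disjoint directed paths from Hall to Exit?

4

Assign every edge capacity 1; by Menger, the answer equals the max flow.
Path Hall→Exit (+1); total 1.
Path Hall→C2→Exit (+1); total 2.
Path Hall→C3→Exit (+1); total 3.
Path Hall→StairB→C5→Exit (+1); total 4.
No residual Hall→Exit path; max flow = 4.
Certifying cut of size 4: {C3→Exit, Hall→C2, Hall→Exit, StairB→C5}.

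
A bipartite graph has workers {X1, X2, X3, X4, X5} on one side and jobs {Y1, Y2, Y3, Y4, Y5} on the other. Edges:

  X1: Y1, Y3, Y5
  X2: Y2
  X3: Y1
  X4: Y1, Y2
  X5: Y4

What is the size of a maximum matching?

Unit-capacity flow: source→left, listed edges, right→sink; max matching = max flow.
Augmenting path X1→Y1 (+1); matched 1.
Augmenting path X2→Y2 (+1); matched 2.
Augmenting path X5→Y4 (+1); matched 3.
Augmenting path X3→Y1→X1→Y3 (+1); matched 4.
No augmenting path remains; maximum matching = 4.
König certificate: {X1, X5, Y1, Y2} is a vertex cover of size 4 (every listed pair touches it), so no matching can be larger.

4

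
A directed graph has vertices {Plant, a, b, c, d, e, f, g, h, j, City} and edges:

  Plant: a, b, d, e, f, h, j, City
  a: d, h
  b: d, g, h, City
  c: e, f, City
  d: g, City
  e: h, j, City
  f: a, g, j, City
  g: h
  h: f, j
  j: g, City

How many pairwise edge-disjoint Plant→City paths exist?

Assign every edge capacity 1; by Menger, the answer equals the max flow.
Path Plant→City (+1); total 1.
Path Plant→b→City (+1); total 2.
Path Plant→d→City (+1); total 3.
Path Plant→e→City (+1); total 4.
Path Plant→f→City (+1); total 5.
Path Plant→j→City (+1); total 6.
No residual Plant→City path; max flow = 6.
Certifying cut of size 6: {Plant→City, Plant→b, Plant→e, d→City, f→City, j→City}.

6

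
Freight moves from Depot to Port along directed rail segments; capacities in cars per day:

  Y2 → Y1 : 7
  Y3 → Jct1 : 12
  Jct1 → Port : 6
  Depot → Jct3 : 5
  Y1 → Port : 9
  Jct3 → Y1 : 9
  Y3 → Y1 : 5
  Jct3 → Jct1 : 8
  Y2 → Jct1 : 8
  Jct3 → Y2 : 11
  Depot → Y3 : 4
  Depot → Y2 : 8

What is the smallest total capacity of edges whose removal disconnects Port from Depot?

15

Augment Depot→Y2→Jct1→Port: bottleneck 6, flow now 6.
Augment Depot→Y2→Y1→Port: bottleneck 2, flow now 8.
Augment Depot→Jct3→Y1→Port: bottleneck 5, flow now 13.
Augment Depot→Y3→Y1→Port: bottleneck 2, flow now 15.
No augmenting path remains; maximum flow = 15.
By max-flow min-cut, the minimum cut capacity equals the max flow.
In the residual graph, reachable from Depot: {Depot, Y2, Jct3, Y3, Jct1, Y1}.
Min-cut edges: Jct1→Port (6), Y1→Port (9); capacity 6 + 9 = 15.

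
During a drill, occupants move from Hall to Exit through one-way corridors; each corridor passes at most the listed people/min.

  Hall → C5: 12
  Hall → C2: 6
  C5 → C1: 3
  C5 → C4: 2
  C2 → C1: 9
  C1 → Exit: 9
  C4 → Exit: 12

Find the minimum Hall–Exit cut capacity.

Augment Hall→C5→C1→Exit: bottleneck 3, flow now 3.
Augment Hall→C5→C4→Exit: bottleneck 2, flow now 5.
Augment Hall→C2→C1→Exit: bottleneck 6, flow now 11.
No augmenting path remains; maximum flow = 11.
By max-flow min-cut, the minimum cut capacity equals the max flow.
In the residual graph, reachable from Hall: {Hall, C5}.
Min-cut edges: Hall→C2 (6), C5→C1 (3), C5→C4 (2); capacity 6 + 3 + 2 = 11.

11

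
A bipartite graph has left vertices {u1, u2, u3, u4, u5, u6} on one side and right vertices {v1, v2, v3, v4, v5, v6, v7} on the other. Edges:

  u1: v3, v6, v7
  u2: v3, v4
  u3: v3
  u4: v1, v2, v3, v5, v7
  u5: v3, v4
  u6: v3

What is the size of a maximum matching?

4

Unit-capacity flow: source→left, listed edges, right→sink; max matching = max flow.
Augmenting path u1→v3 (+1); matched 1.
Augmenting path u2→v4 (+1); matched 2.
Augmenting path u4→v1 (+1); matched 3.
Augmenting path u3→v3→u1→v6 (+1); matched 4.
No augmenting path remains; maximum matching = 4.
König certificate: {u1, u4, v3, v4} is a vertex cover of size 4 (every listed pair touches it), so no matching can be larger.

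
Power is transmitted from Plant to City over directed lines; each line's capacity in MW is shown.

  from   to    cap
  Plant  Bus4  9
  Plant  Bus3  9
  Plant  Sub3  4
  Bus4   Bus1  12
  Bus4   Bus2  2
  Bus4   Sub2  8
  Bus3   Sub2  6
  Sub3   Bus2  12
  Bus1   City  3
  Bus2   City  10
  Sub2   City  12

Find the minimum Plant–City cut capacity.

19

Augment Plant→Bus4→Bus1→City: bottleneck 3, flow now 3.
Augment Plant→Bus4→Bus2→City: bottleneck 2, flow now 5.
Augment Plant→Bus4→Sub2→City: bottleneck 4, flow now 9.
Augment Plant→Bus3→Sub2→City: bottleneck 6, flow now 15.
Augment Plant→Sub3→Bus2→City: bottleneck 4, flow now 19.
No augmenting path remains; maximum flow = 19.
By max-flow min-cut, the minimum cut capacity equals the max flow.
In the residual graph, reachable from Plant: {Plant, Bus3}.
Min-cut edges: Plant→Bus4 (9), Plant→Sub3 (4), Bus3→Sub2 (6); capacity 9 + 4 + 6 = 19.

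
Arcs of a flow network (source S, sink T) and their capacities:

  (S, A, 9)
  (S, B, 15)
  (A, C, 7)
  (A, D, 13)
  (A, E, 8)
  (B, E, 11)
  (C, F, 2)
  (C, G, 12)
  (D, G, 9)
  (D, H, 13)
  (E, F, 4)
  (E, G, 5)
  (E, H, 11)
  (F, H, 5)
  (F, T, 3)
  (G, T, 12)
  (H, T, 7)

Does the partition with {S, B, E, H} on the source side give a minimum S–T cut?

Given cut capacity: 9 + 4 + 5 + 7 = 25.
Augment S→A→C→F→T: bottleneck 2, flow now 2.
Augment S→A→C→G→T: bottleneck 5, flow now 7.
Augment S→A→D→G→T: bottleneck 2, flow now 9.
Augment S→B→E→F→T: bottleneck 1, flow now 10.
Augment S→B→E→G→T: bottleneck 5, flow now 15.
Augment S→B→E→H→T: bottleneck 5, flow now 20.
No augmenting path remains; maximum flow = 20.
In the residual graph, reachable from S: {S, B}.
Min-cut edges: S→A (9), B→E (11); capacity 9 + 11 = 20.
Cut capacity 25 exceeds the max flow 20, so it is not minimum.

No — its capacity is 25, but the minimum cut has capacity 20.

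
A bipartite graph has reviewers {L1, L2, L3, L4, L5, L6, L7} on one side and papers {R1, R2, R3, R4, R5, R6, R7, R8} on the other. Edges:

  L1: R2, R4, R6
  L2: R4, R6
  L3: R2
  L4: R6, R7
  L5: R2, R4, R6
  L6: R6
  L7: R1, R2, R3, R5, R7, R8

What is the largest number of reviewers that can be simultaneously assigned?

5

Unit-capacity flow: source→left, listed edges, right→sink; max matching = max flow.
Augmenting path L1→R2 (+1); matched 1.
Augmenting path L2→R4 (+1); matched 2.
Augmenting path L4→R6 (+1); matched 3.
Augmenting path L7→R1 (+1); matched 4.
Augmenting path L5→R6→L4→R7 (+1); matched 5.
No augmenting path remains; maximum matching = 5.
König certificate: {L4, L7, R2, R4, R6} is a vertex cover of size 5 (every listed pair touches it), so no matching can be larger.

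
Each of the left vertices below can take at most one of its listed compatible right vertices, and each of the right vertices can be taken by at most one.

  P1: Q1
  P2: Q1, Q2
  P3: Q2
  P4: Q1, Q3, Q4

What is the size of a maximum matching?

Unit-capacity flow: source→left, listed edges, right→sink; max matching = max flow.
Augmenting path P1→Q1 (+1); matched 1.
Augmenting path P2→Q2 (+1); matched 2.
Augmenting path P4→Q3 (+1); matched 3.
No augmenting path remains; maximum matching = 3.
König certificate: {P4, Q1, Q2} is a vertex cover of size 3 (every listed pair touches it), so no matching can be larger.

3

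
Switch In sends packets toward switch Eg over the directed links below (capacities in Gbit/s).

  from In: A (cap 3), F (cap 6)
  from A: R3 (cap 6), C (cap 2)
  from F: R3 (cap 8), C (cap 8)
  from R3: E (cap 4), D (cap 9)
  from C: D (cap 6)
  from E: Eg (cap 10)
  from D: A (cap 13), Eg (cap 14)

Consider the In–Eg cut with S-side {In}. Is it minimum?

Yes — it is a minimum cut (capacity 9).

Given cut capacity: 3 + 6 = 9.
Augment In→A→R3→E→Eg: bottleneck 3, flow now 3.
Augment In→F→R3→E→Eg: bottleneck 1, flow now 4.
Augment In→F→R3→D→Eg: bottleneck 5, flow now 9.
No augmenting path remains; maximum flow = 9.
Cut capacity 9 equals the max flow, so it is a minimum cut.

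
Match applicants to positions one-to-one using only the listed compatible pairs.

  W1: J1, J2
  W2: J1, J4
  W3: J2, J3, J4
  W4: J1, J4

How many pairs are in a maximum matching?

Unit-capacity flow: source→left, listed edges, right→sink; max matching = max flow.
Augmenting path W1→J1 (+1); matched 1.
Augmenting path W2→J4 (+1); matched 2.
Augmenting path W3→J2 (+1); matched 3.
Augmenting path W4→J1→W1→J2→W3→J3 (+1); matched 4.
No augmenting path remains; maximum matching = 4.
König certificate: {W1, W2, W3, W4} is a vertex cover of size 4 (every listed pair touches it), so no matching can be larger.

4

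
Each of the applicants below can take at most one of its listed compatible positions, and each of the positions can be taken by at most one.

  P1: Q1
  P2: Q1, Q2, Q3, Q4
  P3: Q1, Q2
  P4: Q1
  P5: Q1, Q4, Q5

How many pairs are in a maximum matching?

Unit-capacity flow: source→left, listed edges, right→sink; max matching = max flow.
Augmenting path P1→Q1 (+1); matched 1.
Augmenting path P2→Q2 (+1); matched 2.
Augmenting path P5→Q4 (+1); matched 3.
Augmenting path P3→Q2→P2→Q3 (+1); matched 4.
No augmenting path remains; maximum matching = 4.
König certificate: {P2, P3, P5, Q1} is a vertex cover of size 4 (every listed pair touches it), so no matching can be larger.

4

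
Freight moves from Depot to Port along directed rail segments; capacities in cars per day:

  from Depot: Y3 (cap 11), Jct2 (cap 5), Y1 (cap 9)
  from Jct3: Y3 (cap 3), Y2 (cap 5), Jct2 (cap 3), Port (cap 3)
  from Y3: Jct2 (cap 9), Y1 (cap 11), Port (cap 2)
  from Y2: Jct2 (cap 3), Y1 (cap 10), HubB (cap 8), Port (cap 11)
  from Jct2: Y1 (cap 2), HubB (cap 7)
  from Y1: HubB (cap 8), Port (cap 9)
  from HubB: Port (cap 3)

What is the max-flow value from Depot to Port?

Augment Depot→Y3→Port: bottleneck 2, flow now 2.
Augment Depot→Y1→Port: bottleneck 9, flow now 11.
Augment Depot→Jct2→HubB→Port: bottleneck 3, flow now 14.
No augmenting path remains; maximum flow = 14.
In the residual graph, reachable from Depot: {Depot, Y3, Jct2, Y1, HubB}.
Min-cut edges: Y3→Port (2), Y1→Port (9), HubB→Port (3); capacity 2 + 9 + 3 = 14.
This cut is saturated, so no flow can exceed 14.

14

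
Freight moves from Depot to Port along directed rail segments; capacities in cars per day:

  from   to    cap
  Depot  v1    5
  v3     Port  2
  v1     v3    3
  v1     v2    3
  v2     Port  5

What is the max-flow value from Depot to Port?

Augment Depot→v1→v2→Port: bottleneck 3, flow now 3.
Augment Depot→v1→v3→Port: bottleneck 2, flow now 5.
No augmenting path remains; maximum flow = 5.
In the residual graph, reachable from Depot: {Depot}.
Min-cut edges: Depot→v1 (5); capacity 5 = 5.
This cut is saturated, so no flow can exceed 5.

5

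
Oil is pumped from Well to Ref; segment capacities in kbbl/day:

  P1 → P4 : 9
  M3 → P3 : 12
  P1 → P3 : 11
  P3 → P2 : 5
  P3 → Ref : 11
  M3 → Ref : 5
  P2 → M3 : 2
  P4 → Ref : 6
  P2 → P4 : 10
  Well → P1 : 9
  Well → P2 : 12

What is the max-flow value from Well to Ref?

17

Augment Well→P1→P3→Ref: bottleneck 9, flow now 9.
Augment Well→P2→M3→Ref: bottleneck 2, flow now 11.
Augment Well→P2→P4→Ref: bottleneck 6, flow now 17.
No augmenting path remains; maximum flow = 17.
In the residual graph, reachable from Well: {Well, P2, P4}.
Min-cut edges: Well→P1 (9), P2→M3 (2), P4→Ref (6); capacity 9 + 2 + 6 = 17.
This cut is saturated, so no flow can exceed 17.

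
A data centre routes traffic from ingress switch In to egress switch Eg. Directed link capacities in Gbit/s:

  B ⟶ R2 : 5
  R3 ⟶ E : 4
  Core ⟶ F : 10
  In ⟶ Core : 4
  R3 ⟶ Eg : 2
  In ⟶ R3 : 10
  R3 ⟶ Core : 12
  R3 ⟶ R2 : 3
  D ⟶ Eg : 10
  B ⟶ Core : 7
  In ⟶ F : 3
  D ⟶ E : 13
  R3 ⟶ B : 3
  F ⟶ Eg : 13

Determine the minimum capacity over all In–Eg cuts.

15

Augment In→R3→Eg: bottleneck 2, flow now 2.
Augment In→F→Eg: bottleneck 3, flow now 5.
Augment In→Core→F→Eg: bottleneck 4, flow now 9.
Augment In→R3→Core→F→Eg: bottleneck 6, flow now 15.
No augmenting path remains; maximum flow = 15.
By max-flow min-cut, the minimum cut capacity equals the max flow.
In the residual graph, reachable from In: {In, R3, B, R2, E, Core}.
Min-cut edges: In→F (3), R3→Eg (2), Core→F (10); capacity 3 + 2 + 10 = 15.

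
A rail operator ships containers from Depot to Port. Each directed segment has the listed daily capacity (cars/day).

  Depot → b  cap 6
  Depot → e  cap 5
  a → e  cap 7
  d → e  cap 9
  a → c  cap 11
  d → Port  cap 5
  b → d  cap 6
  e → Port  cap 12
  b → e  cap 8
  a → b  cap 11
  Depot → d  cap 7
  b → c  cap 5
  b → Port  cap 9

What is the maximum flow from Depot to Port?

18

Augment Depot→b→Port: bottleneck 6, flow now 6.
Augment Depot→d→Port: bottleneck 5, flow now 11.
Augment Depot→e→Port: bottleneck 5, flow now 16.
Augment Depot→d→e→Port: bottleneck 2, flow now 18.
No augmenting path remains; maximum flow = 18.
In the residual graph, reachable from Depot: {Depot}.
Min-cut edges: Depot→b (6), Depot→d (7), Depot→e (5); capacity 6 + 7 + 5 = 18.
This cut is saturated, so no flow can exceed 18.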